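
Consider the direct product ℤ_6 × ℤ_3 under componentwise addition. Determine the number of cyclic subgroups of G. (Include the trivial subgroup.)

10

A cyclic subgroup of order d is generated by each of its φ(d) elements of order d, so the cyclic subgroups of order d number (#elements of order d)/φ(d).
Cyclic subgroups by order — order 1: 1; order 2: 1; order 3: 4; order 6: 4.
Total: 10.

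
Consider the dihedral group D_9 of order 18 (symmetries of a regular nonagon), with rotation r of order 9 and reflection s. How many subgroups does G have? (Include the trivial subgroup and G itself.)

|G| = 18, so by Lagrange every subgroup order divides 18. Divisors: 1, 2, 3, 6, 9, 18.
Subgroups by order — order 1: 1; order 2: 9; order 3: 1; order 6: 3; order 9: 1; order 18: 1.
Total: 1 + 9 + 1 + 3 + 1 + 1 = 16.

16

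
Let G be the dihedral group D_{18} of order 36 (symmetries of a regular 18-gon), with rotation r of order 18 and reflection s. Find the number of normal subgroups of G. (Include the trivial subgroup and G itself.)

9

G has 45 subgroups. Checking conjugation-invariance by order — order 1: 1/1 normal; order 2: 1/19 normal; order 3: 1/1 normal; order 4: 0/9 normal; order 6: 1/7 normal; order 9: 1/1 normal; order 12: 0/3 normal; order 18: 3/3 normal; order 36: 1/1 normal.
Total normal subgroups: 9.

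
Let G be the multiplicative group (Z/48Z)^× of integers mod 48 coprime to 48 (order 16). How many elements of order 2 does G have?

7

The elements of order 2 are: 7, 17, 23, 25, 31, 41, 47.
That's 7.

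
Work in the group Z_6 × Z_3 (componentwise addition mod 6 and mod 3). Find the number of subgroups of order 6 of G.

4

|G| = 18 and 6 | 18, so subgroups of order 6 are possible by Lagrange.
The subgroups of order 6 are: {(0,0), (0,1), (0,2), (3,0), (3,1), (3,2)}; {(0,0), (1,0), (2,0), (3,0), (4,0), (5,0)}; {(0,0), (1,1), (2,2), (3,0), (4,1), (5,2)}; {(0,0), (1,2), (2,1), (3,0), (4,2), (5,1)}.
So G has 4 subgroups of order 6.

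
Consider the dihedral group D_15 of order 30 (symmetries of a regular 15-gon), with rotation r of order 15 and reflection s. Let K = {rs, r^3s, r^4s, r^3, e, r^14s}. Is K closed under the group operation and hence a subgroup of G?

No

r^3 ∈ K but its inverse r^12 ∉ K, so K is not a subgroup.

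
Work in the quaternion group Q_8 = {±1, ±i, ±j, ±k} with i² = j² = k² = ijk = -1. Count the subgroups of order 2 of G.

1

|G| = 8 and 2 | 8, so subgroups of order 2 are possible by Lagrange.
The subgroups of order 2 are: {1, -1}.
So G has 1 subgroup of order 2.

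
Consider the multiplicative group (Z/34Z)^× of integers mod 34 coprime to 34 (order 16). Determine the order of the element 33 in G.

2

Compute successive powers of 33 mod 34: 33, 1; 33^2 ≡ 1 (mod 34).
So |⟨33⟩| = 2.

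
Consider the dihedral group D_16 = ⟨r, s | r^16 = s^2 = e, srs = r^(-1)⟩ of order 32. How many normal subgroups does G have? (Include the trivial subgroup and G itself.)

8

G has 36 subgroups. Checking conjugation-invariance by order — order 1: 1/1 normal; order 2: 1/17 normal; order 4: 1/9 normal; order 8: 1/5 normal; order 16: 3/3 normal; order 32: 1/1 normal.
Total normal subgroups: 8.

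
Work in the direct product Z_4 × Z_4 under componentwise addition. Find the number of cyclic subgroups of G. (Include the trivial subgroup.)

10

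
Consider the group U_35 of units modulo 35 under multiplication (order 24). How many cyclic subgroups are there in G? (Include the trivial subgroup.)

A cyclic subgroup of order d is generated by each of its φ(d) elements of order d, so the cyclic subgroups of order d number (#elements of order d)/φ(d).
Cyclic subgroups by order — order 1: 1; order 2: 3; order 3: 1; order 4: 2; order 6: 3; order 12: 2.
Total: 12.

12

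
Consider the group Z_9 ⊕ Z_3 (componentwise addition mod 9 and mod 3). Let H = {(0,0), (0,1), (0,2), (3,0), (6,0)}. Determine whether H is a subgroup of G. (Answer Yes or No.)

|H| = 5 does not divide |G| = 27, so by Lagrange H is not a subgroup.

No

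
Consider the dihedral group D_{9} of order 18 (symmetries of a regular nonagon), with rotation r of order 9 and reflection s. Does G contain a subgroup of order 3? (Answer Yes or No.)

3 | 18. A subgroup of order 3 is {e, r^3, r^6}.

Yes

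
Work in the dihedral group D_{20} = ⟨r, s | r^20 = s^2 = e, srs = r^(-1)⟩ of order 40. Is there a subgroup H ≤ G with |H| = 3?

3 does not divide |G| = 40, so by Lagrange no subgroup of order 3 exists.

No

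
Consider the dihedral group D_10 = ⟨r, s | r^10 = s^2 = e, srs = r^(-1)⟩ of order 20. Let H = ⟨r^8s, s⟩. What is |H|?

10

|⟨r^8s⟩| = 2 and |⟨s⟩| = 2, so |H| is a multiple of lcm(2, 2) = 2 and divides |G| = 20.
Closing under the operation: H = {e, r^2, r^4, r^6, r^8, s, r^2s, r^4s, r^6s, r^8s}, so |H| = 10.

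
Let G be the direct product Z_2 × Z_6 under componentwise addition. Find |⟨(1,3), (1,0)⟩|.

4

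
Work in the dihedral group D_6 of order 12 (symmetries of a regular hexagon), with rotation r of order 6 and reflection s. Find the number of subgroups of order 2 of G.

7

|G| = 12 and 2 | 12, so subgroups of order 2 are possible by Lagrange.
The subgroups of order 2 are: {e, r^2s}; {e, r^3}; {e, r^3s}; {e, r^4s}; … (7 in all).
So G has 7 subgroups of order 2.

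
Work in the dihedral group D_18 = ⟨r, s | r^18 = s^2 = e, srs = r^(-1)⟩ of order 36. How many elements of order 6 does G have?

The elements of order 6 are: r^3, r^15.
That's 2.

2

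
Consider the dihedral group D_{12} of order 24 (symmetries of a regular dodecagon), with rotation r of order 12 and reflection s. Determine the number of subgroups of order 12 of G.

3

|G| = 24 and 12 | 24, so subgroups of order 12 are possible by Lagrange.
The subgroups of order 12 are: {e, r, r^2, r^3, r^4, r^5, r^6, r^7, r^8, r^9, r^10, r^11}; {e, r^2, r^4, r^6, r^8, r^10, s, r^2s, r^4s, r^6s, r^8s, r^10s}; {e, r^2, r^4, r^6, r^8, r^10, rs, r^3s, r^5s, r^7s, r^9s, r^11s}.
So G has 3 subgroups of order 12.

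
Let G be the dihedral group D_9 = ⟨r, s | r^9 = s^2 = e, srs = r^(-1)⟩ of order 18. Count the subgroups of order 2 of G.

9

|G| = 18 and 2 | 18, so subgroups of order 2 are possible by Lagrange.
The subgroups of order 2 are: {e, r^2s}; {e, r^3s}; {e, r^4s}; {e, r^5s}; … (9 in all).
So G has 9 subgroups of order 2.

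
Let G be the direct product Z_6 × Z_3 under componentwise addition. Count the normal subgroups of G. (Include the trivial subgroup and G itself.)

12

G is abelian, so every subgroup is normal.
G has 12 subgroups in total, hence 12 normal subgroups.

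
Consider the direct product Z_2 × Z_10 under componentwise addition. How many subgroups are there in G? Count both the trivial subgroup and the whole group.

10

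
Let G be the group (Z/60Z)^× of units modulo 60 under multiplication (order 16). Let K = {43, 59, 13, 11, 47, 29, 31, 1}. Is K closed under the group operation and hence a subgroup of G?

No

43 ∈ K but its inverse 7 ∉ K, so K is not a subgroup.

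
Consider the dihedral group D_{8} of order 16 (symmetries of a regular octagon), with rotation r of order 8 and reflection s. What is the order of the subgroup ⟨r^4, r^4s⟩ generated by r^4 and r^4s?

|⟨r^4⟩| = 2 and |⟨r^4s⟩| = 2, so |H| is a multiple of lcm(2, 2) = 2 and divides |G| = 16.
Closing under the operation: H = {e, r^4, s, r^4s}, so |H| = 4.

4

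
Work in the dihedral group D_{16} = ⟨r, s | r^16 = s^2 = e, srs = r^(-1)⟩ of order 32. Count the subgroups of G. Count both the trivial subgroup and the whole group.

|G| = 32, so by Lagrange every subgroup order divides 32. Divisors: 1, 2, 4, 8, 16, 32.
Subgroups by order — order 1: 1; order 2: 17; order 4: 9; order 8: 5; order 16: 3; order 32: 1.
Total: 1 + 17 + 9 + 5 + 3 + 1 = 36.

36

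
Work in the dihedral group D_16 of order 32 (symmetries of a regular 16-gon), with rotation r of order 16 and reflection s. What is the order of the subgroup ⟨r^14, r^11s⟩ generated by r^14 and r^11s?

16

|⟨r^14⟩| = 8 and |⟨r^11s⟩| = 2, so |H| is a multiple of lcm(8, 2) = 8 and divides |G| = 32.
Closing under the operation: H = {e, r^2, r^4, r^6, r^8, r^10, r^12, r^14, rs, r^3s, r^5s, r^7s, r^9s, r^11s, r^13s, r^15s}, so |H| = 16.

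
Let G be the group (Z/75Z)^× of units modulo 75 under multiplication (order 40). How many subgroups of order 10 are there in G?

|G| = 40 and 10 | 40, so subgroups of order 10 are possible by Lagrange.
The subgroups of order 10 are: {1, 11, 16, 26, 31, 41, 46, 56, 61, 71}; {1, 14, 16, 29, 31, 44, 46, 59, 61, 74}; {1, 4, 16, 19, 31, 34, 46, 49, 61, 64}.
So G has 3 subgroups of order 10.

3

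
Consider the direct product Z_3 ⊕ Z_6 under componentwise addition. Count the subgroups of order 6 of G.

4

|G| = 18 and 6 | 18, so subgroups of order 6 are possible by Lagrange.
The subgroups of order 6 are: {(0,0), (0,1), (0,2), (0,3), (0,4), (0,5)}; {(0,0), (0,3), (1,0), (1,3), (2,0), (2,3)}; {(0,0), (0,3), (1,1), (1,4), (2,2), (2,5)}; {(0,0), (0,3), (1,2), (1,5), (2,1), (2,4)}.
So G has 4 subgroups of order 6.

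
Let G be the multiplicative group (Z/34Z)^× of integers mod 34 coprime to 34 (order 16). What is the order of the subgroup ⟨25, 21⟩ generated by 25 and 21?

8

|⟨25⟩| = 8 and |⟨21⟩| = 4, so |H| is a multiple of lcm(8, 4) = 8 and divides |G| = 16.
Closing under the operation: H = {1, 9, 13, 15, 19, 21, 25, 33}, so |H| = 8.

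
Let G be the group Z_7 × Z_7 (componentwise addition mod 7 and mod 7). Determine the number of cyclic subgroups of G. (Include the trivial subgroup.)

Group the elements of G by the cyclic subgroup they generate; each cyclic subgroup of order d accounts for φ(d) elements.
Cyclic subgroups by order — order 1: 1; order 7: 8.
Total: 9.

9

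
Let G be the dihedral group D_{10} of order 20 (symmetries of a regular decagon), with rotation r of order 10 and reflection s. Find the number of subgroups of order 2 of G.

11

|G| = 20 and 2 | 20, so subgroups of order 2 are possible by Lagrange.
The subgroups of order 2 are: {e, r^2s}; {e, r^3s}; {e, r^4s}; {e, r^5}; … (11 in all).
So G has 11 subgroups of order 2.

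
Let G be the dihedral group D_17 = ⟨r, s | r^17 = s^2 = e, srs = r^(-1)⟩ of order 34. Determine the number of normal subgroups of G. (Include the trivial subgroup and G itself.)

3

G has 20 subgroups. Checking conjugation-invariance by order — order 1: 1/1 normal; order 2: 0/17 normal; order 17: 1/1 normal; order 34: 1/1 normal.
Total normal subgroups: 3.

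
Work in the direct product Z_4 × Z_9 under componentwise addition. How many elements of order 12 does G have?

4

An element (a,b) has order lcm(ord(a), ord(b)); count pairs with lcm equal to 12.
Enumerating gives 4 such elements.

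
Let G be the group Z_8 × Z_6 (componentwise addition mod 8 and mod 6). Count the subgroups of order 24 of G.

|G| = 48 and 24 | 48, so subgroups of order 24 are possible by Lagrange.
The subgroups of order 24 are: {(0,0), (0,1), (0,2), (0,3), (0,4), (0,5), (2,0), (2,1), (2,2), (2,3), (2,4), (2,5), (4,0), (4,1), (4,2), (4,3), (4,4), (4,5), (6,0), (6,1), (6,2), (6,3), (6,4), (6,5)}; {(0,0), (0,2), (0,4), (1,0), (1,2), (1,4), (2,0), (2,2), (2,4), (3,0), (3,2), (3,4), (4,0), (4,2), (4,4), (5,0), (5,2), (5,4), (6,0), (6,2), (6,4), (7,0), (7,2), (7,4)}; {(0,0), (0,2), (0,4), (1,1), (1,3), (1,5), (2,0), (2,2), (2,4), (3,1), (3,3), (3,5), (4,0), (4,2), (4,4), (5,1), (5,3), (5,5), (6,0), (6,2), (6,4), (7,1), (7,3), (7,5)}.
So G has 3 subgroups of order 24.

3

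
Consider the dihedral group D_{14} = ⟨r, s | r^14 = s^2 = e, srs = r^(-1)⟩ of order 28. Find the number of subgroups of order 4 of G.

7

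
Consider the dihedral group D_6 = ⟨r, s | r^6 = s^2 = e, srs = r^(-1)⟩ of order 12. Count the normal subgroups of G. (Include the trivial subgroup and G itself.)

G has 16 subgroups. Checking conjugation-invariance by order — order 1: 1/1 normal; order 2: 1/7 normal; order 3: 1/1 normal; order 4: 0/3 normal; order 6: 3/3 normal; order 12: 1/1 normal.
Total normal subgroups: 7.

7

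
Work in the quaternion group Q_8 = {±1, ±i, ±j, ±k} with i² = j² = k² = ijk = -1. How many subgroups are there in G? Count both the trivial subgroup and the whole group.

6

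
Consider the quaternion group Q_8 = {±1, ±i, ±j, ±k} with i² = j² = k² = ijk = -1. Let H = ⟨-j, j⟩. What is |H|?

4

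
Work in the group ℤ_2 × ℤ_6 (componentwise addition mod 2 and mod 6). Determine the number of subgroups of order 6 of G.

|G| = 12 and 6 | 12, so subgroups of order 6 are possible by Lagrange.
The subgroups of order 6 are: {(0,0), (0,1), (0,2), (0,3), (0,4), (0,5)}; {(0,0), (0,2), (0,4), (1,0), (1,2), (1,4)}; {(0,0), (0,2), (0,4), (1,1), (1,3), (1,5)}.
So G has 3 subgroups of order 6.

3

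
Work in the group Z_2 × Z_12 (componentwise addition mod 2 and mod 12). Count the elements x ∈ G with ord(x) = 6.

An element (a,b) has order lcm(ord(a), ord(b)); count pairs with lcm equal to 6.
Enumerating gives 6 such elements.

6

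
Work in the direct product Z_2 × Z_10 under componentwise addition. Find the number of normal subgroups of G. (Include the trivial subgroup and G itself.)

10

G is abelian, so every subgroup is normal.
G has 10 subgroups in total, hence 10 normal subgroups.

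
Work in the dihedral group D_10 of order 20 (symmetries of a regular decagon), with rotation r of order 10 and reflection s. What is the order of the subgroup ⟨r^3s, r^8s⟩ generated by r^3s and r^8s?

4

|⟨r^3s⟩| = 2 and |⟨r^8s⟩| = 2, so |H| is a multiple of lcm(2, 2) = 2 and divides |G| = 20.
Closing under the operation: H = {e, r^5, r^3s, r^8s}, so |H| = 4.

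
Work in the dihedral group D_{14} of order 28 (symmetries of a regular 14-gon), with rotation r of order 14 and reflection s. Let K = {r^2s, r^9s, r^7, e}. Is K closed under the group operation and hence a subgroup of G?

Yes

|K| = 4 divides |G| = 28, consistent with Lagrange.
K contains the identity, every element's inverse is in K, and K is closed under ·: it is a subgroup.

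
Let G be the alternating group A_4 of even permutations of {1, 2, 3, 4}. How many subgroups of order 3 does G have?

4

|G| = 12 and 3 | 12, so subgroups of order 3 are possible by Lagrange.
The subgroups of order 3 are: {e, (1 2 3), (1 3 2)}; {e, (1 2 4), (1 4 2)}; {e, (1 3 4), (1 4 3)}; {e, (2 3 4), (2 4 3)}.
So G has 4 subgroups of order 3.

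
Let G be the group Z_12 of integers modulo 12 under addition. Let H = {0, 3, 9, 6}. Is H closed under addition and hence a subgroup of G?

Yes

|H| = 4 divides |G| = 12, consistent with Lagrange.
H contains the identity, every element's inverse is in H, and H is closed under +: it is a subgroup.
In fact H = ⟨9⟩.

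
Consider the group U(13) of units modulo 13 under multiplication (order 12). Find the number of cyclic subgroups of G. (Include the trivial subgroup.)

6

Each element a generates a cyclic subgroup ⟨a⟩; distinct elements may generate the same one (a cyclic group of order d has φ(d) generators).
Cyclic subgroups by order — order 1: 1; order 2: 1; order 3: 1; order 4: 1; order 6: 1; order 12: 1.
Total: 6.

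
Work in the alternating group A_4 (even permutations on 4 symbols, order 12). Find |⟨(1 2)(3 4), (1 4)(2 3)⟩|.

|⟨(1 2)(3 4)⟩| = 2 and |⟨(1 4)(2 3)⟩| = 2, so |H| is a multiple of lcm(2, 2) = 2 and divides |G| = 12.
Closing under the operation: H = {e, (1 2)(3 4), (1 3)(2 4), (1 4)(2 3)}, so |H| = 4.

4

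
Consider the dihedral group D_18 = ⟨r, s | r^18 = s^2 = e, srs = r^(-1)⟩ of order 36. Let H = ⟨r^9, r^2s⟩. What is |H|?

4

|⟨r^9⟩| = 2 and |⟨r^2s⟩| = 2, so |H| is a multiple of lcm(2, 2) = 2 and divides |G| = 36.
Closing under the operation: H = {e, r^9, r^2s, r^11s}, so |H| = 4.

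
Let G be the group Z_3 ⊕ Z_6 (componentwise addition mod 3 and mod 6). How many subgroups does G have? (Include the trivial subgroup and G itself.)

12

|G| = 18, so by Lagrange every subgroup order divides 18. Divisors: 1, 2, 3, 6, 9, 18.
Subgroups by order — order 1: 1; order 2: 1; order 3: 4; order 6: 4; order 9: 1; order 18: 1.
Total: 1 + 1 + 4 + 4 + 1 + 1 = 12.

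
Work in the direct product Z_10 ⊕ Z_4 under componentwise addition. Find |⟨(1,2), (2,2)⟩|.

20

|⟨(1,2)⟩| = 10 and |⟨(2,2)⟩| = 10, so |H| is a multiple of lcm(10, 10) = 10 and divides |G| = 40.
Closing under the operation: H = {(0,0), (0,2), (1,0), (1,2), (2,0), (2,2), (3,0), (3,2), (4,0), (4,2), (5,0), (5,2), (6,0), (6,2), (7,0), (7,2), (8,0), (8,2), (9,0), (9,2)}, so |H| = 20.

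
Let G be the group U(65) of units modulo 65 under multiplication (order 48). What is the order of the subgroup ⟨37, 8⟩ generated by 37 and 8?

24

|⟨37⟩| = 12 and |⟨8⟩| = 4, so |H| is a multiple of lcm(12, 4) = 12 and divides |G| = 48.
Closing under the operation: H = {1, 2, 4, 7, 8, 9, 14, 16, 18, 28, 29, 32, 33, 36, 37, 47, 49, 51, 56, 57, 58, 61, 63, 64}, so |H| = 24.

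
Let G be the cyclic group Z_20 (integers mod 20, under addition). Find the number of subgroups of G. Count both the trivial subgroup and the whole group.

Subgroups of the cyclic group Z_20 correspond bijectively to divisors of 20.
Divisors of 20: 1, 2, 4, 5, 10, 20.
So Z_20 has 6 subgroups.

6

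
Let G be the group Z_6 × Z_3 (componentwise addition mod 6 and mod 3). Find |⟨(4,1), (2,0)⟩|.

|⟨(4,1)⟩| = 3 and |⟨(2,0)⟩| = 3, so |H| is a multiple of lcm(3, 3) = 3 and divides |G| = 18.
Closing under the operation: H = {(0,0), (0,1), (0,2), (2,0), (2,1), (2,2), (4,0), (4,1), (4,2)}, so |H| = 9.

9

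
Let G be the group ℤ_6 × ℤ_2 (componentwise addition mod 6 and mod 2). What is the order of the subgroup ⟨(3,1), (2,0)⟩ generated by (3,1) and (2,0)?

6

|⟨(3,1)⟩| = 2 and |⟨(2,0)⟩| = 3, so |H| is a multiple of lcm(2, 3) = 6 and divides |G| = 12.
Closing under the operation: H = {(0,0), (1,1), (2,0), (3,1), (4,0), (5,1)}, so |H| = 6.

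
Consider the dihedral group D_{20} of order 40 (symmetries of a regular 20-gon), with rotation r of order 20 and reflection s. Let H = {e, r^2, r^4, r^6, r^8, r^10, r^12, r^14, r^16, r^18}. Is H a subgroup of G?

Yes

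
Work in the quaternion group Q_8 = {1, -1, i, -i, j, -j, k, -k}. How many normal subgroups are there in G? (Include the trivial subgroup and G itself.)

6

G has 6 subgroups. Checking conjugation-invariance by order — order 1: 1/1 normal; order 2: 1/1 normal; order 4: 3/3 normal; order 8: 1/1 normal.
Total normal subgroups: 6.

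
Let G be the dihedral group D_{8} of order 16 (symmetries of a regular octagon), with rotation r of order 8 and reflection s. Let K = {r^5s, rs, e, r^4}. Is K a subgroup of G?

|K| = 4 divides |G| = 16, consistent with Lagrange.
K contains the identity, every element's inverse is in K, and K is closed under ·: it is a subgroup.

Yes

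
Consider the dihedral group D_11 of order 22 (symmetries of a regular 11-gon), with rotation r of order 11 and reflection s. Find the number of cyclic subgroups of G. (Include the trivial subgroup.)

A cyclic subgroup of order d is generated by each of its φ(d) elements of order d, so the cyclic subgroups of order d number (#elements of order d)/φ(d).
Cyclic subgroups by order — order 1: 1; order 2: 11; order 11: 1.
Total: 13.

13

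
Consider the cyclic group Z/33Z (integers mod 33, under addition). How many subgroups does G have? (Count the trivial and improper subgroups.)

4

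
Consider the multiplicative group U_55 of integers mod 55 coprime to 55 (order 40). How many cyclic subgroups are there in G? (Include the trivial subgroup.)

12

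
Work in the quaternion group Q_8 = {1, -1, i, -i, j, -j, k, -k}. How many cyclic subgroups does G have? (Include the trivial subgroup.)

A cyclic subgroup of order d is generated by each of its φ(d) elements of order d, so the cyclic subgroups of order d number (#elements of order d)/φ(d).
Cyclic subgroups by order — order 1: 1; order 2: 1; order 4: 3.
Total: 5.

5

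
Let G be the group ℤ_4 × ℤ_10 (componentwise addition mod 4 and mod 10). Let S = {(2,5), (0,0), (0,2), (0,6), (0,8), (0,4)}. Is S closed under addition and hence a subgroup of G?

No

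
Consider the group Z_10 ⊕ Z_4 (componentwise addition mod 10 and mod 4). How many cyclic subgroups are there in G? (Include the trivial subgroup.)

A cyclic subgroup of order d is generated by each of its φ(d) elements of order d, so the cyclic subgroups of order d number (#elements of order d)/φ(d).
Cyclic subgroups by order — order 1: 1; order 2: 3; order 4: 2; order 5: 1; order 10: 3; order 20: 2.
Total: 12.

12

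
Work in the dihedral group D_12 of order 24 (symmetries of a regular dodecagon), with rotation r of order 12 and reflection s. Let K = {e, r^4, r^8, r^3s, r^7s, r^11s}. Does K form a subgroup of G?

Yes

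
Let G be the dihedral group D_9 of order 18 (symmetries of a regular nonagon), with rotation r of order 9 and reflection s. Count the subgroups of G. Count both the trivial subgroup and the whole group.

|G| = 18, so by Lagrange every subgroup order divides 18. Divisors: 1, 2, 3, 6, 9, 18.
Subgroups by order — order 1: 1; order 2: 9; order 3: 1; order 6: 3; order 9: 1; order 18: 1.
Total: 1 + 9 + 1 + 3 + 1 + 1 = 16.

16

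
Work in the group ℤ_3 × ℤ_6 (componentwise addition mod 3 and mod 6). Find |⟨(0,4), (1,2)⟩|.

9

|⟨(0,4)⟩| = 3 and |⟨(1,2)⟩| = 3, so |H| is a multiple of lcm(3, 3) = 3 and divides |G| = 18.
Closing under the operation: H = {(0,0), (0,2), (0,4), (1,0), (1,2), (1,4), (2,0), (2,2), (2,4)}, so |H| = 9.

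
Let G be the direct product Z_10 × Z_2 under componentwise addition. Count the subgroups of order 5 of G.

|G| = 20 and 5 | 20, so subgroups of order 5 are possible by Lagrange.
The subgroups of order 5 are: {(0,0), (2,0), (4,0), (6,0), (8,0)}.
So G has 1 subgroup of order 5.

1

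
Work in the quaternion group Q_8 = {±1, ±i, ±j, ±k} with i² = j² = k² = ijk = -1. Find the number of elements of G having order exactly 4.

6

The elements of order 4 are: i, -i, j, -j, k, -k.
That's 6.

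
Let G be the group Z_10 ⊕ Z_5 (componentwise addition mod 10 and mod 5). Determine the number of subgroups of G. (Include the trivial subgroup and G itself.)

|G| = 50, so by Lagrange every subgroup order divides 50. Divisors: 1, 2, 5, 10, 25, 50.
Subgroups by order — order 1: 1; order 2: 1; order 5: 6; order 10: 6; order 25: 1; order 50: 1.
Total: 1 + 1 + 6 + 6 + 1 + 1 = 16.

16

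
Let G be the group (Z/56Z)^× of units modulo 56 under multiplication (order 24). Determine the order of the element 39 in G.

6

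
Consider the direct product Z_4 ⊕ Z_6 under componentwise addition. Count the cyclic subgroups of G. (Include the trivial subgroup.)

A cyclic subgroup of order d is generated by each of its φ(d) elements of order d, so the cyclic subgroups of order d number (#elements of order d)/φ(d).
Cyclic subgroups by order — order 1: 1; order 2: 3; order 3: 1; order 4: 2; order 6: 3; order 12: 2.
Total: 12.

12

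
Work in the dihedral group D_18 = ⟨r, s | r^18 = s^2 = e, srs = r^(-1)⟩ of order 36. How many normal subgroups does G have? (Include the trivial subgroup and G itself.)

G has 45 subgroups. Checking conjugation-invariance by order — order 1: 1/1 normal; order 2: 1/19 normal; order 3: 1/1 normal; order 4: 0/9 normal; order 6: 1/7 normal; order 9: 1/1 normal; order 12: 0/3 normal; order 18: 3/3 normal; order 36: 1/1 normal.
Total normal subgroups: 9.

9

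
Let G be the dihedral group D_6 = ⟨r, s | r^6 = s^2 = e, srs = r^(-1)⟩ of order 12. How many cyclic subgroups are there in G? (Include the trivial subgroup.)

10

Group the elements of G by the cyclic subgroup they generate; each cyclic subgroup of order d accounts for φ(d) elements.
Cyclic subgroups by order — order 1: 1; order 2: 7; order 3: 1; order 6: 1.
Total: 10.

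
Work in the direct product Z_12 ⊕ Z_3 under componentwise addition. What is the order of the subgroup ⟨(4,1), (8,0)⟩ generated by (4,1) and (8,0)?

9

|⟨(4,1)⟩| = 3 and |⟨(8,0)⟩| = 3, so |H| is a multiple of lcm(3, 3) = 3 and divides |G| = 36.
Closing under the operation: H = {(0,0), (0,1), (0,2), (4,0), (4,1), (4,2), (8,0), (8,1), (8,2)}, so |H| = 9.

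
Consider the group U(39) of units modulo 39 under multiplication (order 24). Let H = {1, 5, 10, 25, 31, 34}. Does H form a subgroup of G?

No

5 ∈ H but its inverse 8 ∉ H, so H is not a subgroup.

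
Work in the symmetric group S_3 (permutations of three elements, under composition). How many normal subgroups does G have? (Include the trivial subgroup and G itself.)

3

G has 6 subgroups. Checking conjugation-invariance by order — order 1: 1/1 normal; order 2: 0/3 normal; order 3: 1/1 normal; order 6: 1/1 normal.
Total normal subgroups: 3.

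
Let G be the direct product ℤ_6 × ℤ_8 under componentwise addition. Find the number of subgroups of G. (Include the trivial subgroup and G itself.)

22

|G| = 48, so by Lagrange every subgroup order divides 48. Divisors: 1, 2, 3, 4, 6, 8, 12, 16, 24, 48.
Subgroups by order — order 1: 1; order 2: 3; order 3: 1; order 4: 3; order 6: 3; order 8: 3; order 12: 3; order 16: 1; order 24: 3; order 48: 1.
Total: 1 + 3 + 1 + 3 + 3 + 3 + 3 + 1 + 3 + 1 = 22.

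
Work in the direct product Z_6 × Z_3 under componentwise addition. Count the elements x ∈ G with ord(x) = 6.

8

An element (a,b) has order lcm(ord(a), ord(b)); count pairs with lcm equal to 6.
Enumerating gives 8 such elements.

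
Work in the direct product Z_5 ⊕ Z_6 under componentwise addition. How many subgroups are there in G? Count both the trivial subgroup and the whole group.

|G| = 30, so by Lagrange every subgroup order divides 30. Divisors: 1, 2, 3, 5, 6, 10, 15, 30.
Subgroups by order — order 1: 1; order 2: 1; order 3: 1; order 5: 1; order 6: 1; order 10: 1; order 15: 1; order 30: 1.
Total: 1 + 1 + 1 + 1 + 1 + 1 + 1 + 1 = 8.

8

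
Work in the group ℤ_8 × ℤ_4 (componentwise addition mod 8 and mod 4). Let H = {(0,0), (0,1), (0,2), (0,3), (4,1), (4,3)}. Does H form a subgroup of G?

No

|H| = 6 does not divide |G| = 32, so by Lagrange H is not a subgroup.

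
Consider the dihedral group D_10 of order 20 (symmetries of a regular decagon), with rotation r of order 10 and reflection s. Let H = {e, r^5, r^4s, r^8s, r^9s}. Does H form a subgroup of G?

No

Closure fails: r^5 · r^8s = r^3s ∉ H. So H is not a subgroup.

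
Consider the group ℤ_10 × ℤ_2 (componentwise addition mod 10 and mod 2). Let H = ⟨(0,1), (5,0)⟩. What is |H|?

4

|⟨(0,1)⟩| = 2 and |⟨(5,0)⟩| = 2, so |H| is a multiple of lcm(2, 2) = 2 and divides |G| = 20.
Closing under the operation: H = {(0,0), (0,1), (5,0), (5,1)}, so |H| = 4.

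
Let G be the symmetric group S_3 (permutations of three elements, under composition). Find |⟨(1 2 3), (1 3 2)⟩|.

|⟨(1 2 3)⟩| = 3 and |⟨(1 3 2)⟩| = 3, so |H| is a multiple of lcm(3, 3) = 3 and divides |G| = 6.
Closing under the operation: H = {e, (1 2 3), (1 3 2)}, so |H| = 3.

3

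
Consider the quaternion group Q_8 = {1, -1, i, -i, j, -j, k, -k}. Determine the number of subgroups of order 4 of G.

3

|G| = 8 and 4 | 8, so subgroups of order 4 are possible by Lagrange.
The subgroups of order 4 are: {1, -1, i, -i}; {1, -1, j, -j}; {1, -1, k, -k}.
So G has 3 subgroups of order 4.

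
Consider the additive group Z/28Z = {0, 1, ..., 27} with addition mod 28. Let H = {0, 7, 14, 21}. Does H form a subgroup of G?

|H| = 4 divides |G| = 28, consistent with Lagrange.
H contains the identity, every element's inverse is in H, and H is closed under +: it is a subgroup.
In fact H = ⟨21⟩.

Yes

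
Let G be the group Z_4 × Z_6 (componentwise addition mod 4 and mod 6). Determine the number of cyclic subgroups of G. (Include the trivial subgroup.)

12

Group the elements of G by the cyclic subgroup they generate; each cyclic subgroup of order d accounts for φ(d) elements.
Cyclic subgroups by order — order 1: 1; order 2: 3; order 3: 1; order 4: 2; order 6: 3; order 12: 2.
Total: 12.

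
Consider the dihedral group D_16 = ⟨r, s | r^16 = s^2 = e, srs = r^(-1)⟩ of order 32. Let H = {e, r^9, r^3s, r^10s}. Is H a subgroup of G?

r^9 ∈ H but its inverse r^7 ∉ H, so H is not a subgroup.

No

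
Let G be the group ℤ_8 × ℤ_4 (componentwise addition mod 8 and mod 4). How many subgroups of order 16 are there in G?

3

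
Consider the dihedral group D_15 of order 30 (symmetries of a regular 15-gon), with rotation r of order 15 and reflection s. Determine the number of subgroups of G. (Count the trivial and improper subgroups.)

|G| = 30, so by Lagrange every subgroup order divides 30. Divisors: 1, 2, 3, 5, 6, 10, 15, 30.
Subgroups by order — order 1: 1; order 2: 15; order 3: 1; order 5: 1; order 6: 5; order 10: 3; order 15: 1; order 30: 1.
Total: 1 + 15 + 1 + 1 + 5 + 3 + 1 + 1 = 28.

28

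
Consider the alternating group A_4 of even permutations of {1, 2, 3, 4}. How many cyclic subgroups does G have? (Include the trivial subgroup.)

Each element a generates a cyclic subgroup ⟨a⟩; distinct elements may generate the same one (a cyclic group of order d has φ(d) generators).
Cyclic subgroups by order — order 1: 1; order 2: 3; order 3: 4.
Total: 8.

8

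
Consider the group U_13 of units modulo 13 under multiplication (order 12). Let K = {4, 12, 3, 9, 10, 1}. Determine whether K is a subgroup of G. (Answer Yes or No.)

Yes

|K| = 6 divides |G| = 12, consistent with Lagrange.
K contains the identity, every element's inverse is in K, and K is closed under ·: it is a subgroup.
In fact K = ⟨4⟩.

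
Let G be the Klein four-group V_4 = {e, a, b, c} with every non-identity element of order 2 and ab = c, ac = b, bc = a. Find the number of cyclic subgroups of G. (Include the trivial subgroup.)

4

Group the elements of G by the cyclic subgroup they generate; each cyclic subgroup of order d accounts for φ(d) elements.
Cyclic subgroups by order — order 1: 1; order 2: 3.
Total: 4.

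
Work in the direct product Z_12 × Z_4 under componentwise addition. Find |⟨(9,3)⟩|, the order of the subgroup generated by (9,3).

4

The order of (9,3) in Z_12 × Z_4 is lcm(ord(9) in Z_12, ord(3) in Z_4).
ord(9) = 4 and ord(3) = 4, so |⟨(9,3)⟩| = lcm(4, 4) = 4.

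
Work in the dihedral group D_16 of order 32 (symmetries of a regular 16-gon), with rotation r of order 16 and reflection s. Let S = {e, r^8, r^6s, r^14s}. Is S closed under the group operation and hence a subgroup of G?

Yes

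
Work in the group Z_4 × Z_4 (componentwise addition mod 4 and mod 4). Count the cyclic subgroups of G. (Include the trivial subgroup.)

10

Group the elements of G by the cyclic subgroup they generate; each cyclic subgroup of order d accounts for φ(d) elements.
Cyclic subgroups by order — order 1: 1; order 2: 3; order 4: 6.
Total: 10.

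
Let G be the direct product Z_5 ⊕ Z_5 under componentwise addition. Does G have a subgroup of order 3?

3 does not divide |G| = 25, so by Lagrange no subgroup of order 3 exists.

No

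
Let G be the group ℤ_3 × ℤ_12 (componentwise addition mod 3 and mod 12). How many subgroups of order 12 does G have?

|G| = 36 and 12 | 36, so subgroups of order 12 are possible by Lagrange.
The subgroups of order 12 are: {(0,0), (0,1), (0,2), (0,3), (0,4), (0,5), (0,6), (0,7), (0,8), (0,9), (0,10), (0,11)}; {(0,0), (0,3), (0,6), (0,9), (1,0), (1,3), (1,6), (1,9), (2,0), (2,3), (2,6), (2,9)}; {(0,0), (0,3), (0,6), (0,9), (1,1), (1,4), (1,7), (1,10), (2,2), (2,5), (2,8), (2,11)}; {(0,0), (0,3), (0,6), (0,9), (1,2), (1,5), (1,8), (1,11), (2,1), (2,4), (2,7), (2,10)}.
So G has 4 subgroups of order 12.

4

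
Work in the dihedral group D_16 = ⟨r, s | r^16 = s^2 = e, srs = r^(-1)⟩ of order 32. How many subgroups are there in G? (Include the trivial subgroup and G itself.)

36

|G| = 32, so by Lagrange every subgroup order divides 32. Divisors: 1, 2, 4, 8, 16, 32.
Subgroups by order — order 1: 1; order 2: 17; order 4: 9; order 8: 5; order 16: 3; order 32: 1.
Total: 1 + 17 + 9 + 5 + 3 + 1 = 36.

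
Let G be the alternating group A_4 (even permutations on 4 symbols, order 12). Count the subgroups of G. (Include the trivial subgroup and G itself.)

10

|G| = 12, so by Lagrange every subgroup order divides 12. Divisors: 1, 2, 3, 4, 6, 12.
Subgroups by order — order 1: 1; order 2: 3; order 3: 4; order 4: 1; order 6: 0; order 12: 1.
Total: 1 + 3 + 4 + 1 + 0 + 1 = 10.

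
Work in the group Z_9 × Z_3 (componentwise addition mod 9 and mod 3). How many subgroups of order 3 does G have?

4

|G| = 27 and 3 | 27, so subgroups of order 3 are possible by Lagrange.
The subgroups of order 3 are: {(0,0), (0,1), (0,2)}; {(0,0), (3,0), (6,0)}; {(0,0), (3,1), (6,2)}; {(0,0), (3,2), (6,1)}.
So G has 4 subgroups of order 3.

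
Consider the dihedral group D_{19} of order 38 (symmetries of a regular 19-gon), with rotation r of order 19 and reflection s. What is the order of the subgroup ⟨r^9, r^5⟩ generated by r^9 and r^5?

|⟨r^9⟩| = 19 and |⟨r^5⟩| = 19, so |H| is a multiple of lcm(19, 19) = 19 and divides |G| = 38.
Closing under the operation: H = {e, r, r^2, r^3, r^4, r^5, r^6, r^7, r^8, r^9, r^10, r^11, r^12, r^13, r^14, r^15, r^16, r^17, r^18}, so |H| = 19.

19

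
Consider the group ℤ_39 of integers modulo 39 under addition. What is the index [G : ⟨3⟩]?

|⟨3⟩| = 13 and |G| = 39.
By Lagrange, [G : H] = |G|/|H| = 39/13 = 3.

3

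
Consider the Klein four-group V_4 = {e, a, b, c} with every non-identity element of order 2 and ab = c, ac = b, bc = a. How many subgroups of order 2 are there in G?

3

|G| = 4 and 2 | 4, so subgroups of order 2 are possible by Lagrange.
The subgroups of order 2 are: {e, a}; {e, b}; {e, c}.
So G has 3 subgroups of order 2.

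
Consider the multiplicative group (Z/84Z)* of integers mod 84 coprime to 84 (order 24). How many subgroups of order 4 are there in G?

7

|G| = 24 and 4 | 24, so subgroups of order 4 are possible by Lagrange.
The subgroups of order 4 are: {1, 13, 29, 41}; {1, 13, 43, 55}; {1, 13, 71, 83}; {1, 29, 43, 71}; … (7 in all).
So G has 7 subgroups of order 4.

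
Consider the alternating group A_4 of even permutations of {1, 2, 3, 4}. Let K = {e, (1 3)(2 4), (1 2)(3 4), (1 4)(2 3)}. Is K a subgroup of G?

|K| = 4 divides |G| = 12, consistent with Lagrange.
K contains the identity, every element's inverse is in K, and K is closed under ∘: it is a subgroup.

Yes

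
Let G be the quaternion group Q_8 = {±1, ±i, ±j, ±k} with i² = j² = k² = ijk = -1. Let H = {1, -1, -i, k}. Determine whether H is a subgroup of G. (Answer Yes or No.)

No

k ∈ H but its inverse -k ∉ H, so H is not a subgroup.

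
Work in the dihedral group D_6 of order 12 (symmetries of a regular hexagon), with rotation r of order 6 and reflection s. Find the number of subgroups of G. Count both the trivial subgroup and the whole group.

|G| = 12, so by Lagrange every subgroup order divides 12. Divisors: 1, 2, 3, 4, 6, 12.
Subgroups by order — order 1: 1; order 2: 7; order 3: 1; order 4: 3; order 6: 3; order 12: 1.
Total: 1 + 7 + 1 + 3 + 3 + 1 = 16.

16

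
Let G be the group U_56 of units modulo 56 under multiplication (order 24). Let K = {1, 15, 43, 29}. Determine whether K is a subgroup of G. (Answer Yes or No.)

Yes

|K| = 4 divides |G| = 24, consistent with Lagrange.
K contains the identity, every element's inverse is in K, and K is closed under ·: it is a subgroup.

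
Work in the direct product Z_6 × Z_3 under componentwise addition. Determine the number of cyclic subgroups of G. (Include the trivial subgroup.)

10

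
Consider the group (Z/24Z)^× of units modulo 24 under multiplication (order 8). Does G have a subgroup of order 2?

Yes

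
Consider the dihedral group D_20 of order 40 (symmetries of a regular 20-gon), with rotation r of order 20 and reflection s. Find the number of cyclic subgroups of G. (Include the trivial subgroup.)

Group the elements of G by the cyclic subgroup they generate; each cyclic subgroup of order d accounts for φ(d) elements.
Cyclic subgroups by order — order 1: 1; order 2: 21; order 4: 1; order 5: 1; order 10: 1; order 20: 1.
Total: 26.

26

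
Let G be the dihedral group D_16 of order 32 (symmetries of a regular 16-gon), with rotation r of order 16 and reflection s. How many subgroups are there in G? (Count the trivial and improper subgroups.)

|G| = 32, so by Lagrange every subgroup order divides 32. Divisors: 1, 2, 4, 8, 16, 32.
Subgroups by order — order 1: 1; order 2: 17; order 4: 9; order 8: 5; order 16: 3; order 32: 1.
Total: 1 + 17 + 9 + 5 + 3 + 1 = 36.

36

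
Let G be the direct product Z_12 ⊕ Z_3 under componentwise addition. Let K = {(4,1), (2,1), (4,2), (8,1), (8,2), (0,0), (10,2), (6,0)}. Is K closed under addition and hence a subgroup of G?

No

|K| = 8 does not divide |G| = 36, so by Lagrange K is not a subgroup.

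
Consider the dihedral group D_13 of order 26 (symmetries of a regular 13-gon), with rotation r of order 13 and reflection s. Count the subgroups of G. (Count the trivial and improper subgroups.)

|G| = 26, so by Lagrange every subgroup order divides 26. Divisors: 1, 2, 13, 26.
Subgroups by order — order 1: 1; order 2: 13; order 13: 1; order 26: 1.
Total: 1 + 13 + 1 + 1 = 16.

16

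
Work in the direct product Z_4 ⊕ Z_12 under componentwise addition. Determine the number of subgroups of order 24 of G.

|G| = 48 and 24 | 48, so subgroups of order 24 are possible by Lagrange.
The subgroups of order 24 are: {(0,0), (0,1), (0,2), (0,3), (0,4), (0,5), (0,6), (0,7), (0,8), (0,9), (0,10), (0,11), (2,0), (2,1), (2,2), (2,3), (2,4), (2,5), (2,6), (2,7), (2,8), (2,9), (2,10), (2,11)}; {(0,0), (0,2), (0,4), (0,6), (0,8), (0,10), (1,0), (1,2), (1,4), (1,6), (1,8), (1,10), (2,0), (2,2), (2,4), (2,6), (2,8), (2,10), (3,0), (3,2), (3,4), (3,6), (3,8), (3,10)}; {(0,0), (0,2), (0,4), (0,6), (0,8), (0,10), (1,1), (1,3), (1,5), (1,7), (1,9), (1,11), (2,0), (2,2), (2,4), (2,6), (2,8), (2,10), (3,1), (3,3), (3,5), (3,7), (3,9), (3,11)}.
So G has 3 subgroups of order 24.

3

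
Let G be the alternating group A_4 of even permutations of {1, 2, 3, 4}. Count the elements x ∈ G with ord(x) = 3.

8

The elements of order 3 are: (2 3 4), (2 4 3), (1 2 3), (1 2 4), (1 3 2), (1 3 4), (1 4 2), (1 4 3).
That's 8.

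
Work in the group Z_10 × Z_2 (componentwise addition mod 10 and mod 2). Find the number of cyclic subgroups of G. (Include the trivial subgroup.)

Group the elements of G by the cyclic subgroup they generate; each cyclic subgroup of order d accounts for φ(d) elements.
Cyclic subgroups by order — order 1: 1; order 2: 3; order 5: 1; order 10: 3.
Total: 8.

8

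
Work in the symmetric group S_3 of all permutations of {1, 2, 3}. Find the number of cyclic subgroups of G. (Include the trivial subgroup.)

5

A cyclic subgroup of order d is generated by each of its φ(d) elements of order d, so the cyclic subgroups of order d number (#elements of order d)/φ(d).
Cyclic subgroups by order — order 1: 1; order 2: 3; order 3: 1.
Total: 5.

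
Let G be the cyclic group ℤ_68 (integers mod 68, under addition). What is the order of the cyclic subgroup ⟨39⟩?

68

In ℤ_68, the order of an element a is n/gcd(a, n).
gcd(39, 68) = 1, so |⟨39⟩| = 68/1 = 68.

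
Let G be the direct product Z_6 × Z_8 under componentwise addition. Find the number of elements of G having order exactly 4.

An element (a,b) has order lcm(ord(a), ord(b)); count pairs with lcm equal to 4.
Enumerating gives 4 such elements.

4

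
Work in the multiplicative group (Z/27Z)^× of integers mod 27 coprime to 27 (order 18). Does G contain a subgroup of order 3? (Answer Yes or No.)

3 | 18. A subgroup of order 3 is {1, 10, 19}.

Yes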